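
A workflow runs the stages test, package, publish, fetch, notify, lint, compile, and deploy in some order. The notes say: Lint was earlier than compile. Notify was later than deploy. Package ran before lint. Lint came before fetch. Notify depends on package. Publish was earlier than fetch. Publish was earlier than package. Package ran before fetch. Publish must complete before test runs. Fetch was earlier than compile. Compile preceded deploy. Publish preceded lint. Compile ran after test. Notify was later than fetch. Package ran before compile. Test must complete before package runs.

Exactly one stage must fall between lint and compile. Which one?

Tracing the constraints gives lint → fetch → compile, so fetch sits after lint and before compile.
No other stage is forced both after lint and before compile.

fetch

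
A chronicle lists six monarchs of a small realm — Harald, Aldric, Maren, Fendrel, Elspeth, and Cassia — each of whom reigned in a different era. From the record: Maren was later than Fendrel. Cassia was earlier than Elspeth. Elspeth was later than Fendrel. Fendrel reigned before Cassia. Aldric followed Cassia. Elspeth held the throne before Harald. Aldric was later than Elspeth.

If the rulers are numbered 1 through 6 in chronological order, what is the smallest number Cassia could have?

2

Fendrel must come before Cassia — 1 forced predecessor.
Nothing else is forced ahead of Cassia, so their earliest slot is position 1 + 1 = 2.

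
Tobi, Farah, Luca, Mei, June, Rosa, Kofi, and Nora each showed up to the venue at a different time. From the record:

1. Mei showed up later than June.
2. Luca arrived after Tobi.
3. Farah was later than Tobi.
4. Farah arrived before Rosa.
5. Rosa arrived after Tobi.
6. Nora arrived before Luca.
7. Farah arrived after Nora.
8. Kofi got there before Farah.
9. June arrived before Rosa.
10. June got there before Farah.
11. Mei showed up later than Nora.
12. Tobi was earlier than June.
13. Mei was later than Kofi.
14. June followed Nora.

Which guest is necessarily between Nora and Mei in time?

June

Tracing the constraints gives Nora → June → Mei, so June sits after Nora and before Mei.
No other guest is forced both after Nora and before Mei.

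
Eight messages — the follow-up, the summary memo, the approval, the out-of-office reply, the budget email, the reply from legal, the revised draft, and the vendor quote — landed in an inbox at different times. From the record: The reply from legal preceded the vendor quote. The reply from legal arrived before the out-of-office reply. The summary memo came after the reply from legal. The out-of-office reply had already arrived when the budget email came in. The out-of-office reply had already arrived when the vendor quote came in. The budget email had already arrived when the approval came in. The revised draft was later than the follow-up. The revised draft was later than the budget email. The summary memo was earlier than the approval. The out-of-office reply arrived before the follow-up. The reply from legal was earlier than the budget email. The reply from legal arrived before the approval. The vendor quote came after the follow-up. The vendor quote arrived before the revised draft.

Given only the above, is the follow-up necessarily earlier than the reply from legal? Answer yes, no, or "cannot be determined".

no

Tracing the constraints gives the reply from legal → the out-of-office reply → the follow-up, so the reply from legal must come before the follow-up.
That means the follow-up cannot be before the reply from legal.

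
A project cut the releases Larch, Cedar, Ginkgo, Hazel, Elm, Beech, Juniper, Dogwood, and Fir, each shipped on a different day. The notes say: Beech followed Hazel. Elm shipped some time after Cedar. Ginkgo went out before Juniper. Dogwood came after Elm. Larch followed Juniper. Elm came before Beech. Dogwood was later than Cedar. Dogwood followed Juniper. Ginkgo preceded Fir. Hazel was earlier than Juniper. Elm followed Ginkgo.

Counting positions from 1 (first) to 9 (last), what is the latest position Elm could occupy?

7

Elm must come before Beech and Dogwood — 2 releases forced after it.
Everything else can be placed before Elm in some valid order, so Elm can sit as late as position 9 − 2 = 7.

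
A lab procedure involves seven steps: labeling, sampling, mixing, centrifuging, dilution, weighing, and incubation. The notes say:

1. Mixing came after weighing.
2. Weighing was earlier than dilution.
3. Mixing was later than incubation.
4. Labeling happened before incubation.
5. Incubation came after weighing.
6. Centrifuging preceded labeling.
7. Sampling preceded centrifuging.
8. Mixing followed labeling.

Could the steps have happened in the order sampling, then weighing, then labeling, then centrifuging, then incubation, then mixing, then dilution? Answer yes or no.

no

The constraints require centrifuging before labeling, but in the proposed sequence labeling appears ahead of centrifuging. That one violation is enough.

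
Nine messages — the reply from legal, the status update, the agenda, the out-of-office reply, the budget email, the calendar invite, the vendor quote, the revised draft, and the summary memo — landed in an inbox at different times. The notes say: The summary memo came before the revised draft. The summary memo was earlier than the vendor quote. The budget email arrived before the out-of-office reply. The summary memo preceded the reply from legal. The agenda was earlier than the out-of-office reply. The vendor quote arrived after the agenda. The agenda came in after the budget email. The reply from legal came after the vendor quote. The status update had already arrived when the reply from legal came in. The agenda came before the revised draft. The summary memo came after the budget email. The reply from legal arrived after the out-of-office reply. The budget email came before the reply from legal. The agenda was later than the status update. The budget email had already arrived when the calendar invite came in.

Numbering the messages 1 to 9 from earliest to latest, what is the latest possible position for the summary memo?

The summary memo must come before the reply from legal, the revised draft, and the vendor quote — 3 messages forced after it.
Everything else can be placed before the summary memo in some valid order, so the summary memo can sit as late as position 9 − 3 = 6.

6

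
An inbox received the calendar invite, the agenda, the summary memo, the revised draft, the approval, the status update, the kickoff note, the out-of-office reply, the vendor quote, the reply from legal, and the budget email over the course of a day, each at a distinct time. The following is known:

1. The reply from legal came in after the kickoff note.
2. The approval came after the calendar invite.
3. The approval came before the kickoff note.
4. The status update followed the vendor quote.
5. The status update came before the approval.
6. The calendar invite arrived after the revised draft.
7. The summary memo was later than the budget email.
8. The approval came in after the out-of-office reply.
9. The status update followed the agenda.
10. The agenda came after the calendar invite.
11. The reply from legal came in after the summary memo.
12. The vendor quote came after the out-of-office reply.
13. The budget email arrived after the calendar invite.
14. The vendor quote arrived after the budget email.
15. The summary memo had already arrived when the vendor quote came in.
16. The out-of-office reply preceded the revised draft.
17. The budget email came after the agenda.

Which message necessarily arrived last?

Every other message has a chain of constraints placing it before the reply from legal, so the reply from legal is last.

the reply from legal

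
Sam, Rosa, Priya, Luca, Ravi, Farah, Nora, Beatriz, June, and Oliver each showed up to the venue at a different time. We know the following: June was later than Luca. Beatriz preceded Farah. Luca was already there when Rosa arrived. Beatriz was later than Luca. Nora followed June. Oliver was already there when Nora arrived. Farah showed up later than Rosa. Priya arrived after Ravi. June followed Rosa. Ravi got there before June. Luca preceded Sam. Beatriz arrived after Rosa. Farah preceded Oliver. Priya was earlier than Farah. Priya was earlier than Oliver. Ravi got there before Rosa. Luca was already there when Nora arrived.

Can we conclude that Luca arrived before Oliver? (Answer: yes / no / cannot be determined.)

yes

Chain the constraints: Luca → Beatriz → Farah → Oliver. Each link is directly stated, so Luca comes before Oliver.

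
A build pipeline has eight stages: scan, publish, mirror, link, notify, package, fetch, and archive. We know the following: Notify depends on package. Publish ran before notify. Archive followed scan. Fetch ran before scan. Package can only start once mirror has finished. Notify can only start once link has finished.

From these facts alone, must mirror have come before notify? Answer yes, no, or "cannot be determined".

Chain the constraints: mirror → package → notify. Each link is directly stated, so mirror comes before notify.

yes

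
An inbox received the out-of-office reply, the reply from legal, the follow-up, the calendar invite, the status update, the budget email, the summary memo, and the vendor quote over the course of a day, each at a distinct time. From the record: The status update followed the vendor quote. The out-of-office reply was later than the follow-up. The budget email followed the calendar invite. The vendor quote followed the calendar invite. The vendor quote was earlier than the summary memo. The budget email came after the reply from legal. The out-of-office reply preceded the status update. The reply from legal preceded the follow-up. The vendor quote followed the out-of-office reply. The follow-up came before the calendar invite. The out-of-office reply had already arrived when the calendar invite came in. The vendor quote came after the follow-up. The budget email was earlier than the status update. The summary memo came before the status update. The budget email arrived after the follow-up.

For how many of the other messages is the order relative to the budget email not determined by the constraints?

Forced before the budget email: the calendar invite, the follow-up, the out-of-office reply, and the reply from legal; forced after the budget email: the status update.
That leaves the summary memo and the vendor quote with no forced order relative to the budget email — 2.

2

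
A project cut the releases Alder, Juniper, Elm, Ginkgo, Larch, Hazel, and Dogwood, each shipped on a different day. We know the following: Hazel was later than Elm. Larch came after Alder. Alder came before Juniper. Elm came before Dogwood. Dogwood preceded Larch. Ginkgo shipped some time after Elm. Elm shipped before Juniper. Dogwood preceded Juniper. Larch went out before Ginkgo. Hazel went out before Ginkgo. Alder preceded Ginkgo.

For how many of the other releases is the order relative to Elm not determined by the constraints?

Forced after Elm: Dogwood, Ginkgo, Hazel, Juniper, and Larch.
That leaves Alder with no forced order relative to Elm — 1.

1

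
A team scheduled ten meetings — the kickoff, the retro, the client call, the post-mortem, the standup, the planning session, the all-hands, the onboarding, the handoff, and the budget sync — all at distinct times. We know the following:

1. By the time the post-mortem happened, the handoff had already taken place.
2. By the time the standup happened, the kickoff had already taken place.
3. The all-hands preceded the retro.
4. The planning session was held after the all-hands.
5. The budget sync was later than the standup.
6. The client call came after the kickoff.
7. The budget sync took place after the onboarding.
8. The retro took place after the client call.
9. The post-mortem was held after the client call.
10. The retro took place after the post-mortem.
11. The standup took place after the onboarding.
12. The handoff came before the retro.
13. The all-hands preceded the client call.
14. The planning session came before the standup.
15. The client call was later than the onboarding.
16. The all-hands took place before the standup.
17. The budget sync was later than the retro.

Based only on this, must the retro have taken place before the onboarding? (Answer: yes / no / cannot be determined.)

Tracing the constraints gives the onboarding → the client call → the retro, so the onboarding must come before the retro.
That means the retro cannot be before the onboarding.

no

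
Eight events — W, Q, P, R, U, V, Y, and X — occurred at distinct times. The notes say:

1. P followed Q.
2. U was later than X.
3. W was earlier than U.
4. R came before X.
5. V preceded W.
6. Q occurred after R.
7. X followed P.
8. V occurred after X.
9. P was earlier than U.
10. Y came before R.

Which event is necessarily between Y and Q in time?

Tracing the constraints gives Y → R → Q, so R sits after Y and before Q.
No other event is forced both after Y and before Q.

R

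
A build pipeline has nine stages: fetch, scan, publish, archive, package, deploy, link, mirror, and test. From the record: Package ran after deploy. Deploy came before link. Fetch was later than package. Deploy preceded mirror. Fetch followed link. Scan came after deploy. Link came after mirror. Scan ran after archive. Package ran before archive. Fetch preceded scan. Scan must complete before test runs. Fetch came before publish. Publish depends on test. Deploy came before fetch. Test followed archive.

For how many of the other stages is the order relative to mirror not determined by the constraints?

2

Forced before mirror: deploy; forced after mirror: fetch, link, publish, scan, and test.
That leaves archive and package with no forced order relative to mirror — 2.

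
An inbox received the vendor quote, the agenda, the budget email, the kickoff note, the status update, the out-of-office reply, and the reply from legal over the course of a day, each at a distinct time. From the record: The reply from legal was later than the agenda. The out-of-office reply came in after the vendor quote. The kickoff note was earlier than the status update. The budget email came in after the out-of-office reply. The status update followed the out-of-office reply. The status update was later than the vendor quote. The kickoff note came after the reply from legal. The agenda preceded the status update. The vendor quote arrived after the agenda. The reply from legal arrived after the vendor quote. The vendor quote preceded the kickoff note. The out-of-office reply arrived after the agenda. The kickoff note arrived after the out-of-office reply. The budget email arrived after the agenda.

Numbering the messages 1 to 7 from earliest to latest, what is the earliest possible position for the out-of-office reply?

The agenda and the vendor quote must both come before the out-of-office reply — 2 forced predecessors.
Nothing else is forced ahead of the out-of-office reply, so its earliest slot is position 2 + 1 = 3.

3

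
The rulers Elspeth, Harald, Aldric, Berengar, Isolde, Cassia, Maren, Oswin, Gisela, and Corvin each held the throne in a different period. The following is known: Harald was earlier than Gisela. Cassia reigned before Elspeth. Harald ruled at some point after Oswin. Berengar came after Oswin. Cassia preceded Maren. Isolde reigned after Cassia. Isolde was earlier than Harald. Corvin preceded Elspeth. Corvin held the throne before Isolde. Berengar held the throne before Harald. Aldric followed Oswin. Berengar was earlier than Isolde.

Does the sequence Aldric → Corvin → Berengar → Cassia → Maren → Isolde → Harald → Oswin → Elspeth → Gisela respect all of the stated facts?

The constraints require Oswin before Berengar, but in the proposed sequence Berengar appears ahead of Oswin. That one violation is enough.

no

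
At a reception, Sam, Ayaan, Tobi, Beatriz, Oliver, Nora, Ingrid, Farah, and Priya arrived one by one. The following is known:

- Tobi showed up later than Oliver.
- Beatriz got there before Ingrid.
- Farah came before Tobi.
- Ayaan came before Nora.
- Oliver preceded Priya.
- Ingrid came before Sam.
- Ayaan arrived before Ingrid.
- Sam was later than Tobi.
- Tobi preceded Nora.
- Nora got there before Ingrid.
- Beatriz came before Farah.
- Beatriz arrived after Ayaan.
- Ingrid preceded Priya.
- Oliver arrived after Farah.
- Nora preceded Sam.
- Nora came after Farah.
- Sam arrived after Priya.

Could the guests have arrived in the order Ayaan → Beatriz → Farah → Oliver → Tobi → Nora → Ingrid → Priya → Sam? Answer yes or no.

Check each stated constraint against the proposed order — e.g. Beatriz is ahead of Ingrid; Ayaan is ahead of Ingrid. Every pair is in the required order; nothing is violated.

yes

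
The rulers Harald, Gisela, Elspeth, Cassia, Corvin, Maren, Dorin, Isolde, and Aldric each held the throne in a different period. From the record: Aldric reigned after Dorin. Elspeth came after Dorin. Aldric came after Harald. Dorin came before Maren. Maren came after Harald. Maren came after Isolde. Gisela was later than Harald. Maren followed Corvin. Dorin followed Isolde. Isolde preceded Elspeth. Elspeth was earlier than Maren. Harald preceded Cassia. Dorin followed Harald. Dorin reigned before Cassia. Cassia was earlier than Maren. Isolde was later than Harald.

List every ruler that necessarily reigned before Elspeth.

Dorin, Harald, Isolde

Directly stated before Elspeth: Dorin and Isolde.
Harald reaches Elspeth via Harald → Dorin → Elspeth.
No chain forces Corvin (or any of the others) ahead of Elspeth.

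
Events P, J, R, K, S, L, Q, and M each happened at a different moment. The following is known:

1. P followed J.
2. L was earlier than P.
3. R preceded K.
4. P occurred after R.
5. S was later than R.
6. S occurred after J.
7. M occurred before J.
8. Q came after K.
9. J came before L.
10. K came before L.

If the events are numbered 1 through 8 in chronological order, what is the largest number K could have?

K must come before L, P, and Q — 3 events forced after it.
Everything else can be placed before K in some valid order, so K can sit as late as position 8 − 3 = 5.

5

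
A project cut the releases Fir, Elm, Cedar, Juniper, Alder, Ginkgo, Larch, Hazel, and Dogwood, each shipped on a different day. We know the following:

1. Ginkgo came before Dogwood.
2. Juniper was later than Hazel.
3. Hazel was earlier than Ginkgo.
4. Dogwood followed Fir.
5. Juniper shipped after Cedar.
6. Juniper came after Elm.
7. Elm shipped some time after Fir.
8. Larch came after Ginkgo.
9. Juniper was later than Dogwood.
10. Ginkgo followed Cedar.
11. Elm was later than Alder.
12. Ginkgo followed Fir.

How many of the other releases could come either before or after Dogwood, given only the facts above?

Forced before Dogwood: Cedar, Fir, Ginkgo, and Hazel; forced after Dogwood: Juniper.
That leaves Alder, Elm, and Larch with no forced order relative to Dogwood — 3.

3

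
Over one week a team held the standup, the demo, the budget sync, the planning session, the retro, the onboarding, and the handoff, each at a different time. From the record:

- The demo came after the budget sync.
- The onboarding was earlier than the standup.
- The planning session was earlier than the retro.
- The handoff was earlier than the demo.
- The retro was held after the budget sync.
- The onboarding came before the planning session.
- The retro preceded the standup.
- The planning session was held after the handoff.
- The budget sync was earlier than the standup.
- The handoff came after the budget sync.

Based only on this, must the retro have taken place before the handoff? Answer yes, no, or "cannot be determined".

no

Tracing the constraints gives the handoff → the planning session → the retro, so the handoff must come before the retro.
That means the retro cannot be before the handoff.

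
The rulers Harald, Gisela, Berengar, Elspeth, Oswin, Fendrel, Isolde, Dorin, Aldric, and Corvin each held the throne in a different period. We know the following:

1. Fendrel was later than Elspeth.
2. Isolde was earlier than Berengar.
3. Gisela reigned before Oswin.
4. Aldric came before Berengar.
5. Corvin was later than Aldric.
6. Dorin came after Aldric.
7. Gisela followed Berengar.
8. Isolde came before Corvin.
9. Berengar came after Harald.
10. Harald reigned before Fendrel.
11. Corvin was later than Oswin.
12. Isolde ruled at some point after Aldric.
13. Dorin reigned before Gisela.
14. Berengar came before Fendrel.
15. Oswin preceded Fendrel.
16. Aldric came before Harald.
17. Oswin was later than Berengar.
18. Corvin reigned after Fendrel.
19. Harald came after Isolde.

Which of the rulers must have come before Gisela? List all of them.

Directly stated before Gisela: Berengar and Dorin.
Aldric reaches Gisela via Aldric → Berengar → Gisela.
Harald reaches Gisela via Harald → Berengar → Gisela.
Isolde reaches Gisela via Isolde → Berengar → Gisela.
No chain forces Fendrel (or any of the others) ahead of Gisela.

Aldric, Berengar, Dorin, Harald, Isolde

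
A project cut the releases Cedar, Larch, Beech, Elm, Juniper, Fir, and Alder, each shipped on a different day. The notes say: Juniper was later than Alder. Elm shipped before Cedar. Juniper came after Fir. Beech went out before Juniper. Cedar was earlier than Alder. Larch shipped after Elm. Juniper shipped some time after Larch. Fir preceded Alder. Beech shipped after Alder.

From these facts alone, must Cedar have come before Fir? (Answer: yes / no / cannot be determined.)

No chain of stated constraints runs from Cedar to Fir, and none runs from Fir to Cedar either.
So the relative order of Cedar and Fir is not fixed by the given facts.

cannot be determined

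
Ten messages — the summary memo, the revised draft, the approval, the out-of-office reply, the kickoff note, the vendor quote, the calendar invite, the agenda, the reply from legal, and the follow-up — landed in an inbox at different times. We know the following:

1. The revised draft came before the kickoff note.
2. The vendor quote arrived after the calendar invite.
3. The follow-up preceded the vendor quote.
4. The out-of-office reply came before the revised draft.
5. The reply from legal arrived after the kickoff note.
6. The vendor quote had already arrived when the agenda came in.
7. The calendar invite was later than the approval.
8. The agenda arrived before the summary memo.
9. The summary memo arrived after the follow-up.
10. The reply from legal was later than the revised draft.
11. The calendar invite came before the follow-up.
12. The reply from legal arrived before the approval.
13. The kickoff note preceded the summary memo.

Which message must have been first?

The out-of-office reply has a chain of constraints placing it before every other message, so the out-of-office reply must be first.

the out-of-office reply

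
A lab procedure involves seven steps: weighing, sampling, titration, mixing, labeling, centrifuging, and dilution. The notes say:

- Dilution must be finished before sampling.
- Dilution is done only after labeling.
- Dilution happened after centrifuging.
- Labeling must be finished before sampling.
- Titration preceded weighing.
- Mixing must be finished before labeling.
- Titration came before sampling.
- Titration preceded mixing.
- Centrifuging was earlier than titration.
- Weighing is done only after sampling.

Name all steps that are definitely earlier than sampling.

centrifuging, dilution, labeling, mixing, titration

Directly stated before sampling: dilution, labeling, and titration.
Centrifuging reaches sampling via centrifuging → dilution → sampling.
Mixing reaches sampling via mixing → labeling → sampling.
No chain forces weighing ahead of sampling.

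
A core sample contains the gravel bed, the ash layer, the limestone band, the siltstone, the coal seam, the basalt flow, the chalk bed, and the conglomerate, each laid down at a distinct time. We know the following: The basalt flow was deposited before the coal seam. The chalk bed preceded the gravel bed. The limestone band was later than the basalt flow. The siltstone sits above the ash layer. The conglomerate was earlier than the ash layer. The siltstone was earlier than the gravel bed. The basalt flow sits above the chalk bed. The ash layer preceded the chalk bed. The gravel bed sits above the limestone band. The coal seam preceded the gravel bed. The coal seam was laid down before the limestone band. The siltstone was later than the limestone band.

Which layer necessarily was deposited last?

the gravel bed

Every other layer has a chain of constraints placing it before the gravel bed, so the gravel bed is last.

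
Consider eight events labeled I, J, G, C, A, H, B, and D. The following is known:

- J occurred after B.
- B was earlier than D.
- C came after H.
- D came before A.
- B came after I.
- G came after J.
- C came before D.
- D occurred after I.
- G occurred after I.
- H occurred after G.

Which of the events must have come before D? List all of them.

B, C, G, H, I, J

Directly stated before D: B, C, and I.
G reaches D via G → H → C → D.
H reaches D via H → C → D.
J reaches D via J → G → H → C → D.
No chain forces A ahead of D.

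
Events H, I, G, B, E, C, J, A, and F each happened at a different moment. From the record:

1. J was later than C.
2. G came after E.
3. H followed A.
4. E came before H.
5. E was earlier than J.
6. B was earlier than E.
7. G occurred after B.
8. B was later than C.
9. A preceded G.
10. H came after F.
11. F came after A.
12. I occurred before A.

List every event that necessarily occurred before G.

A, B, C, E, I

Directly stated before G: A, B, and E.
C reaches G via C → B → G.
I reaches G via I → A → G.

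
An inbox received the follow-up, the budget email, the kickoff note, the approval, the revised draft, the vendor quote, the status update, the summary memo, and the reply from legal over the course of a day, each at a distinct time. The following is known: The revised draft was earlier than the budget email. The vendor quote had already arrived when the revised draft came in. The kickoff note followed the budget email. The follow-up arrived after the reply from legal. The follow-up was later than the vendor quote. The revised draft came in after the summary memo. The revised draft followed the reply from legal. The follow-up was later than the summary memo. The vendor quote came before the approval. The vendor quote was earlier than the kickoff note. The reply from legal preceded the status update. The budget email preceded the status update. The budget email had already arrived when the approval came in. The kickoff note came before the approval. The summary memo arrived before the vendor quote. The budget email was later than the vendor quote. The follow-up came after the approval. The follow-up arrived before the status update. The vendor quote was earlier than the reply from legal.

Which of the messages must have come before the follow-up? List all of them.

Directly stated before the follow-up: the approval, the reply from legal, the summary memo, and the vendor quote.
The budget email reaches the follow-up via the budget email → the approval → the follow-up.
The kickoff note reaches the follow-up via the kickoff note → the approval → the follow-up.
The revised draft reaches the follow-up via the revised draft → the budget email → the approval → the follow-up.
No chain forces the status update ahead of the follow-up.

the approval, the budget email, the kickoff note, the reply from legal, the revised draft, the summary memo, the vendor quote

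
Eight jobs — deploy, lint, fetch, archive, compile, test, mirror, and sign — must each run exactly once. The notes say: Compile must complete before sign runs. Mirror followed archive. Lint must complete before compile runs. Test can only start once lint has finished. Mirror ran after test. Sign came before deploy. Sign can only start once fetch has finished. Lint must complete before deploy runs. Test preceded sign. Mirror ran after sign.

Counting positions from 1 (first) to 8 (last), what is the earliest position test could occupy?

Lint must come before test — 1 forced predecessor.
Nothing else is forced ahead of test, so its earliest slot is position 1 + 1 = 2.

2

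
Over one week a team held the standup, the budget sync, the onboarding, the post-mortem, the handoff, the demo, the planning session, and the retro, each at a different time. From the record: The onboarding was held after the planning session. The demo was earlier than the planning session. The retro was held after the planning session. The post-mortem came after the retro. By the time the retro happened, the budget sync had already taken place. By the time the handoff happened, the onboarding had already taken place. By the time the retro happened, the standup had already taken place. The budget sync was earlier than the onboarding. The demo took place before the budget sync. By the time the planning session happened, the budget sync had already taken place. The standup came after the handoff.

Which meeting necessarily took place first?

the demo

The demo has a chain of constraints placing it before every other meeting, so the demo must be first.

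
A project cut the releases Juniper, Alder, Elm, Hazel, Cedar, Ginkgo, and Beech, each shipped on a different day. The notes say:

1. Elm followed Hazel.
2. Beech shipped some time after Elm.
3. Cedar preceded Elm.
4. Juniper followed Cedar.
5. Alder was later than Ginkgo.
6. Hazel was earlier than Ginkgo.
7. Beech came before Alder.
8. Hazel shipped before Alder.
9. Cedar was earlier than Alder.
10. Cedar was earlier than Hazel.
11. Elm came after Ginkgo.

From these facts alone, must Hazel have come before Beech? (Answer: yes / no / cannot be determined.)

Chain the constraints: Hazel → Elm → Beech. Each link is directly stated, so Hazel comes before Beech.

yes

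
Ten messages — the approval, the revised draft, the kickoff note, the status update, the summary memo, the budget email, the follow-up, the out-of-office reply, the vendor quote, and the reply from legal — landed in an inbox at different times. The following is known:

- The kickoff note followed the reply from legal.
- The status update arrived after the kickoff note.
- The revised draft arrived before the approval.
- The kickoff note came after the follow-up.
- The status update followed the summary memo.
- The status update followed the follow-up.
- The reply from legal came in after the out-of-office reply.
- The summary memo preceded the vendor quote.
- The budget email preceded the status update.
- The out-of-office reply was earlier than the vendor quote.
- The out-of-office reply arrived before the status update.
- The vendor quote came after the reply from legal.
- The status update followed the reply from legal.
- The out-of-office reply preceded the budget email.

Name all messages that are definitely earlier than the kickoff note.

Directly stated before the kickoff note: the follow-up and the reply from legal.
The out-of-office reply reaches the kickoff note via the out-of-office reply → the reply from legal → the kickoff note.

the follow-up, the out-of-office reply, the reply from legal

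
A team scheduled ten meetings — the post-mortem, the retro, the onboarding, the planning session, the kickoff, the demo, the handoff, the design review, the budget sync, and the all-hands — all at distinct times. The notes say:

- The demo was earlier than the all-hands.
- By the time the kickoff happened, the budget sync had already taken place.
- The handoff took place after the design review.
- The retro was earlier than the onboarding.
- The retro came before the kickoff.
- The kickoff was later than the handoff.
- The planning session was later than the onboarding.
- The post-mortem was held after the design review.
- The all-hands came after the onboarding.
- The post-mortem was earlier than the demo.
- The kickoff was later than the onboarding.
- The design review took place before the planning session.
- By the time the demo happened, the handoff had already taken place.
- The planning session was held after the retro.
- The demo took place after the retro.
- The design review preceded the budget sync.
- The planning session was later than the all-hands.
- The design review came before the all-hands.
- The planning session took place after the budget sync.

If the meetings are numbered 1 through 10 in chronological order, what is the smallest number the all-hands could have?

The demo, the design review, the handoff, the onboarding, the post-mortem, and the retro must all come before the all-hands — 6 forced predecessors.
Nothing else is forced ahead of the all-hands, so its earliest slot is position 6 + 1 = 7.

7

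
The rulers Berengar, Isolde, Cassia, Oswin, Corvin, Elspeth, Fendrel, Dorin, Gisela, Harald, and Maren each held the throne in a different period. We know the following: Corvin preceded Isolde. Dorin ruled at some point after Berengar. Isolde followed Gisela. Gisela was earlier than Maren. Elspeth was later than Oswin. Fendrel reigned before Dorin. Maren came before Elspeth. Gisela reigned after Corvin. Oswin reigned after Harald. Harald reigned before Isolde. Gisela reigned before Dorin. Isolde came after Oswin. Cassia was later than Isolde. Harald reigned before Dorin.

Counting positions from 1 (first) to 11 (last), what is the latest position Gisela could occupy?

Gisela must come before Cassia, Dorin, Elspeth, Isolde, and Maren — 5 rulers forced after them.
Everything else can be placed before Gisela in some valid order, so Gisela can sit as late as position 11 − 5 = 6.

6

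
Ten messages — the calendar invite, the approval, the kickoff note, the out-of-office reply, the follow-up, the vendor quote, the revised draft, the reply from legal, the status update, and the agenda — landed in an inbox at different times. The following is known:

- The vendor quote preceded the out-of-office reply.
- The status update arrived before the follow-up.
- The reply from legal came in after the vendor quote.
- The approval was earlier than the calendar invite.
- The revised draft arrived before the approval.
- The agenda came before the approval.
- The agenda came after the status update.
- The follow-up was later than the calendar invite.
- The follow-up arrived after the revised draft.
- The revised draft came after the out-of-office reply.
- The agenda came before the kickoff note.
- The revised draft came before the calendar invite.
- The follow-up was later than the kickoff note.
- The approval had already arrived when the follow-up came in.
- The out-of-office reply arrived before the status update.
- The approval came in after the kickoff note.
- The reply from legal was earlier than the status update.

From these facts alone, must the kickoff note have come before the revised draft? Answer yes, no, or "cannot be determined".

cannot be determined

No chain of stated constraints runs from the kickoff note to the revised draft, and none runs from the revised draft to the kickoff note either.
So the relative order of the kickoff note and the revised draft is not fixed by the given facts.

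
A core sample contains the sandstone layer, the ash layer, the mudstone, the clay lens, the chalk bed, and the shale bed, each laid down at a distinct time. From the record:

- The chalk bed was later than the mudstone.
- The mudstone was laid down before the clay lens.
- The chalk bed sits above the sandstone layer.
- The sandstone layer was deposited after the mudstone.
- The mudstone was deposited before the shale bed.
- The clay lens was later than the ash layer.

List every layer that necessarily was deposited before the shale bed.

the mudstone

Directly stated before the shale bed: the mudstone.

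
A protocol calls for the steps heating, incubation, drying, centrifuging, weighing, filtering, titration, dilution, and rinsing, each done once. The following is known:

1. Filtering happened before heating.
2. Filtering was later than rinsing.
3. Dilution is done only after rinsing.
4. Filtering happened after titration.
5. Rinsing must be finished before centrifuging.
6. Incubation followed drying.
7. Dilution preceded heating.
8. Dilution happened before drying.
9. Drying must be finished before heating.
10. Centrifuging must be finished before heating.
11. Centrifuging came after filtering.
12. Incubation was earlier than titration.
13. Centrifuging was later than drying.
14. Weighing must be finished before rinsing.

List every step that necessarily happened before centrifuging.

dilution, drying, filtering, incubation, rinsing, titration, weighing

Directly stated before centrifuging: drying, filtering, and rinsing.
Dilution reaches centrifuging via dilution → drying → centrifuging.
Incubation reaches centrifuging via incubation → titration → filtering → centrifuging.
Titration reaches centrifuging via titration → filtering → centrifuging.
Likewise weighing reaches centrifuging by chaining the stated constraints.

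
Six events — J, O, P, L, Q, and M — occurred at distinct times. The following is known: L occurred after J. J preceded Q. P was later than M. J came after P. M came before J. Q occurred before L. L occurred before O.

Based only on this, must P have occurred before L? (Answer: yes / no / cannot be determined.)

Chain the constraints: P → J → L. Each link is directly stated, so P comes before L.

yes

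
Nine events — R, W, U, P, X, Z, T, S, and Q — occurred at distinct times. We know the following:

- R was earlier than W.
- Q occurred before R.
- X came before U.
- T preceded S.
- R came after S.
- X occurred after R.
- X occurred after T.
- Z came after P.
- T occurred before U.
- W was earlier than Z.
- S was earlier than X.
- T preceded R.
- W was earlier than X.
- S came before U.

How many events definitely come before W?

4

Directly stated before W: R.
Q reaches W via Q → R → W.
S reaches W via S → R → W.
T reaches W via T → R → W.
No chain forces Z (or any of the others) ahead of W.
That's Q, R, S, and T — 4 in all.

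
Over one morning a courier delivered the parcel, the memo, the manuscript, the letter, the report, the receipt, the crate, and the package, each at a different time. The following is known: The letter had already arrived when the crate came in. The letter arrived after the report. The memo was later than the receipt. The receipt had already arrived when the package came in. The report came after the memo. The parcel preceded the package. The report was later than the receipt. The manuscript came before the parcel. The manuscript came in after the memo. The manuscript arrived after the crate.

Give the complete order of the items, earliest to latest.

The constraints fix every adjacent pair, so only one ordering works:
the receipt → the memo → the report → the letter → the crate → the manuscript → the parcel → the package.

the receipt, the memo, the report, the letter, the crate, the manuscript, the parcel, the package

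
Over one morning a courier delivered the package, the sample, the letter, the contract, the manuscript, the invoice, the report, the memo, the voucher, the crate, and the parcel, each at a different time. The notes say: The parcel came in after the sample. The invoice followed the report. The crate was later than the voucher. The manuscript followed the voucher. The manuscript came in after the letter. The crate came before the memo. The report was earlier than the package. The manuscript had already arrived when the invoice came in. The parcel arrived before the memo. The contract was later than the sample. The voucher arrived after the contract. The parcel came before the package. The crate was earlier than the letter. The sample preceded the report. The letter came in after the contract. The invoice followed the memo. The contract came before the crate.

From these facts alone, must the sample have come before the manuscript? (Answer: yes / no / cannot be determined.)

yes

Chain the constraints: the sample → the contract → the voucher → the manuscript. Each link is directly stated, so the sample comes before the manuscript.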